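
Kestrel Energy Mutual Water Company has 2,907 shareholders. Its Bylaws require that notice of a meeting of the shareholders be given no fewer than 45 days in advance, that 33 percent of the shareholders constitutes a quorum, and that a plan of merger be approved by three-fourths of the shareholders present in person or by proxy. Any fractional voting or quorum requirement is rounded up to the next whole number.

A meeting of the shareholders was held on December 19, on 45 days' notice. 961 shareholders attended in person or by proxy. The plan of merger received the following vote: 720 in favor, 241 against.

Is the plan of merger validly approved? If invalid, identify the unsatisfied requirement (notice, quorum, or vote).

Invalid — vote requirement not satisfied.

Notice: 45 days given; 45 required. Satisfied.
Quorum: 33% of 2,907 = 959.31, rounded up to 960; 961 present. Satisfied.
Vote: requires three-fourths of those present (961); 3/4 of 961 = 720.75, rounded up to 721, so 721 needed; 720 in favor. Not satisfied.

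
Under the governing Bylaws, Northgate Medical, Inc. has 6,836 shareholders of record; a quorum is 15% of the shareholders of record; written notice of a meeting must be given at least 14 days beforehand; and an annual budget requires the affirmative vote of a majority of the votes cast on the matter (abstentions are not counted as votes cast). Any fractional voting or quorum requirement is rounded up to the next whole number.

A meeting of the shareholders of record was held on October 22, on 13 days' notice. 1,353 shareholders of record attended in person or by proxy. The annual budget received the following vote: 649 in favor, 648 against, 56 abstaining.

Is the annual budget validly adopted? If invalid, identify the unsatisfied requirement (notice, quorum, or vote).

Invalid — notice requirement not satisfied.

Notice: 13 days given; 14 required. Not satisfied.
Quorum: 15% of 6,836 = 1,025.40, rounded up to 1,026; 1,353 present. Satisfied.
Vote: requires a majority of the votes cast (1,353 − 56 abstaining = 1,297); a majority of 1297 is 649, so 649 needed; 649 in favor. Satisfied.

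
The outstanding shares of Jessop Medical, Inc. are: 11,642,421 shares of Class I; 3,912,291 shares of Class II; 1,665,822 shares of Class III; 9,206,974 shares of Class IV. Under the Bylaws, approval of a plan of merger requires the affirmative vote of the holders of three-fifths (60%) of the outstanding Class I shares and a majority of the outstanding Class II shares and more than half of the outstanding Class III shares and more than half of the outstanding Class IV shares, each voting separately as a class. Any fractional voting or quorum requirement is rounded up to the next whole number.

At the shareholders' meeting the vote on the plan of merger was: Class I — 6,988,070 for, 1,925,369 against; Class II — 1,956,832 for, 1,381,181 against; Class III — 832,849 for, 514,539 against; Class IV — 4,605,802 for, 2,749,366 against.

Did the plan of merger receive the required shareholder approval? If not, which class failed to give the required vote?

Not approved — the Class III shares did not give the required vote.

Class I: 3/5 of 11642421 = 6985452.60, rounded up to 6985453; 6,985,453 required, 6,988,070 in favor — approved.
Class II: a majority of 3912291 is 1956146; 1,956,146 required, 1,956,832 in favor — approved.
Class III: a majority of 1665822 is 832912; 832,912 required, 832,849 in favor — not approved.
Class IV: a majority of 9206974 is 4603488; 4,603,488 required, 4,605,802 in favor — approved.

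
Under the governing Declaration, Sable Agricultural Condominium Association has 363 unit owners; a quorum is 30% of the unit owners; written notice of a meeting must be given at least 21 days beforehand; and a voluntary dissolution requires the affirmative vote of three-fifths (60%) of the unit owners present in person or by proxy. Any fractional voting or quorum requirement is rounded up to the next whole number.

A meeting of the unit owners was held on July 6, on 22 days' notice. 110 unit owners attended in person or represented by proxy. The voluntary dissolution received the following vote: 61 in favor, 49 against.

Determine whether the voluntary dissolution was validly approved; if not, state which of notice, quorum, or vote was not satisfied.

Notice: 22 days given; 21 required. Satisfied.
Quorum: 30% of 363 = 108.90, rounded up to 109; 110 present. Satisfied.
Vote: requires three-fifths of those present (110); 3/5 of 110 = 66, so 66 needed; 61 in favor. Not satisfied.

Invalid — vote requirement not satisfied.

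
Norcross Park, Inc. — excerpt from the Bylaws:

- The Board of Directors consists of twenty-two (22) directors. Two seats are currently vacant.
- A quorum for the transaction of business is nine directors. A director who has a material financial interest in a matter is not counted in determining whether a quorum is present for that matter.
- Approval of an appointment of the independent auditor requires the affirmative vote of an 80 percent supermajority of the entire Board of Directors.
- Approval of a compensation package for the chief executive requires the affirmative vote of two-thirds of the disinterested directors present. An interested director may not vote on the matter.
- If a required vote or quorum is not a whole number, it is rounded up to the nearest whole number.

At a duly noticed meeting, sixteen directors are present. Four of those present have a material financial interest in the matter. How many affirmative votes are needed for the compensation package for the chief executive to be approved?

8

The compensation package for the chief executive requires two-thirds of the disinterested directors present (16 − 4 = 12).
2/3 of 12 = 8.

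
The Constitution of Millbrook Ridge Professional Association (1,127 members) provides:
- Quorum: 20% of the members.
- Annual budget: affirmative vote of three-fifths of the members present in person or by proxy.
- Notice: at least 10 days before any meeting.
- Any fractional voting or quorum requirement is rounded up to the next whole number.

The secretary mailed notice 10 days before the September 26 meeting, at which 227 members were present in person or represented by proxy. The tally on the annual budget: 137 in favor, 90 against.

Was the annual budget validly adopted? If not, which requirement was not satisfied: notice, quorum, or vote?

Notice: 10 days given; 10 required. Satisfied.
Quorum: 20% of 1,127 = 225.40, rounded up to 226; 227 present. Satisfied.
Vote: requires three-fifths of those present (227); 3/5 of 227 = 136.20, rounded up to 137, so 137 needed; 137 in favor. Satisfied.

Valid — all requirements satisfied.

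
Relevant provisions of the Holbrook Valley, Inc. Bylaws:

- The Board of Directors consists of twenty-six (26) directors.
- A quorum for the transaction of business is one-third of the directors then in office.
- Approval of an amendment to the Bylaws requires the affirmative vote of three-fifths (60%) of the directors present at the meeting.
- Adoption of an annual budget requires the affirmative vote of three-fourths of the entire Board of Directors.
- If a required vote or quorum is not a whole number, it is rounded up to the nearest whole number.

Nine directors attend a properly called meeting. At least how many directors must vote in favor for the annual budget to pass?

The annual budget requires three-fourths of the entire Board of Directors (26).
3/4 of 26 = 19.50, rounded up to 20.
(Only 9 can vote, so the annual budget cannot pass at this meeting, but the required vote is still 20.)

20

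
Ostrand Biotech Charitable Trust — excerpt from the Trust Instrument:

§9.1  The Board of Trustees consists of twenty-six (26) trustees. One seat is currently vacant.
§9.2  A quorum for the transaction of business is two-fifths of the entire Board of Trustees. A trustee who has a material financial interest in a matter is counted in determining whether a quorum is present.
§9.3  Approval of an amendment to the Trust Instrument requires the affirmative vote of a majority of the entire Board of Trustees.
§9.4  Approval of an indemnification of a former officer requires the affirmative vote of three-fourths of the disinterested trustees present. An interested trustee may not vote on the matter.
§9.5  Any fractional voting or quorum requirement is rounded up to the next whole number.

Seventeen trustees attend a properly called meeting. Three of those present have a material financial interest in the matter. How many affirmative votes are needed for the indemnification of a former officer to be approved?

The indemnification of a former officer requires three-fourths of the disinterested trustees present (17 − 3 = 14).
3/4 of 14 = 10.50, rounded up to 11.

11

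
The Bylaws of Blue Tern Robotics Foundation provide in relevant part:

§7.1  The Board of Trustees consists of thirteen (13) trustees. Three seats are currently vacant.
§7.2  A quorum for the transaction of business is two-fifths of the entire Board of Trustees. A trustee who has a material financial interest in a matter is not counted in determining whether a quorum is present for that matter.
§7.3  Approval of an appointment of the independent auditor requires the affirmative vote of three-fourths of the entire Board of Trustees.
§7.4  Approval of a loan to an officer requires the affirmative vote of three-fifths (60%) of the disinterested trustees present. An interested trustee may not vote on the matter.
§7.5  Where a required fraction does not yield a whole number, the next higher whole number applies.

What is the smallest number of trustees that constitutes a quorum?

6

2/5 of 13 = 5.20, rounded up to 6.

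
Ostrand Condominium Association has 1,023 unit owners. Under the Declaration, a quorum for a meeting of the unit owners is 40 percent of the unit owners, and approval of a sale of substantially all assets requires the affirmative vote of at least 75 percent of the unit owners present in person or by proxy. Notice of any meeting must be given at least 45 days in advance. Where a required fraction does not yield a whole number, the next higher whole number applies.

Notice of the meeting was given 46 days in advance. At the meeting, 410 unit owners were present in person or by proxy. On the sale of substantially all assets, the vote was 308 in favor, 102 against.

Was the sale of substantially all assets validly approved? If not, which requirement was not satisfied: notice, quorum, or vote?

Valid — all requirements satisfied.

Notice: 46 days given; 45 required. Satisfied.
Quorum: 40% of 1,023 = 409.20, rounded up to 410; 410 present. Satisfied.
Vote: requires three-fourths of those present (410); 3/4 of 410 = 307.50, rounded up to 308, so 308 needed; 308 in favor. Satisfied.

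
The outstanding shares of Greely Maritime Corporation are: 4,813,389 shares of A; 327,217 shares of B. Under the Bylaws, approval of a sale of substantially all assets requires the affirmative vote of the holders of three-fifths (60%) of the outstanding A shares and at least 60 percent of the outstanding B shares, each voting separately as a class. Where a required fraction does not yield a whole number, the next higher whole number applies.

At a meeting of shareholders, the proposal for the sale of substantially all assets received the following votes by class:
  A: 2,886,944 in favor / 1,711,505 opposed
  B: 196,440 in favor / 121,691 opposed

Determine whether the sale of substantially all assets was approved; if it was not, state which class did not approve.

A: 3/5 of 4813389 = 2888033.40, rounded up to 2888034; 2,888,034 required, 2,886,944 in favor — not approved.
B: 3/5 of 327217 = 196330.20, rounded up to 196331; 196,331 required, 196,440 in favor — approved.

Not approved — the A shares did not give the required vote.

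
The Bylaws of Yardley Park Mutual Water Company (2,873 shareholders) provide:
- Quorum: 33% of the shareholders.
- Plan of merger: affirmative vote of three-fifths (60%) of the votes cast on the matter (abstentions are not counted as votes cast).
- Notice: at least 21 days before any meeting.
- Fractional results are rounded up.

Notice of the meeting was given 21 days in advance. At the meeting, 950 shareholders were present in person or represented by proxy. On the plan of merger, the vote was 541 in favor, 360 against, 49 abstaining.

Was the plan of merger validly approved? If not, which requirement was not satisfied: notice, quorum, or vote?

Valid — all requirements satisfied.

Notice: 21 days given; 21 required. Satisfied.
Quorum: 33% of 2,873 = 948.09, rounded up to 949; 950 present. Satisfied.
Vote: requires three-fifths of the votes cast (950 − 49 abstaining = 901); 3/5 of 901 = 540.60, rounded up to 541, so 541 needed; 541 in favor. Satisfied.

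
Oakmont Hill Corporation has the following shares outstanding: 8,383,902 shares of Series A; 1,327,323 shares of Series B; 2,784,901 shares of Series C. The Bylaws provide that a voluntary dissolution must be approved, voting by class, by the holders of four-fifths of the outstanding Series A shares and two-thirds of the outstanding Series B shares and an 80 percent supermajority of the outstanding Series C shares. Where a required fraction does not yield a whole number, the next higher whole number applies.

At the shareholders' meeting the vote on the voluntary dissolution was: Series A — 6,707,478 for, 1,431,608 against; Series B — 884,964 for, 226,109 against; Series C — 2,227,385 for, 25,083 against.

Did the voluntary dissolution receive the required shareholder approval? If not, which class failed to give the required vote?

Series A: 4/5 of 8383902 = 6707121.60, rounded up to 6707122; 6,707,122 required, 6,707,478 in favor — approved.
Series B: 2/3 of 1327323 = 884882; 884,882 required, 884,964 in favor — approved.
Series C: 4/5 of 2784901 = 2227920.80, rounded up to 2227921; 2,227,921 required, 2,227,385 in favor — not approved.

Not approved — the Series C shares did not give the required vote.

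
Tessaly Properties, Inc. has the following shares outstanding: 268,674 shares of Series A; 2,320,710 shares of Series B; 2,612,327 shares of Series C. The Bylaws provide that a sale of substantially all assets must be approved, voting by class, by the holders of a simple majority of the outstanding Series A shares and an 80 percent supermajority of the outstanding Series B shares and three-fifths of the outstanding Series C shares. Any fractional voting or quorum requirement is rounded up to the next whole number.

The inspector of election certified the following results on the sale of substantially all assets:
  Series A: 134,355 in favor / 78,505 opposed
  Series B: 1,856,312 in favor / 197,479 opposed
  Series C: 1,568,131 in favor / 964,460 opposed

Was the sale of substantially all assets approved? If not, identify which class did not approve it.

Series A: a majority of 268674 is 134338; 134,338 required, 134,355 in favor — approved.
Series B: 4/5 of 2320710 = 1856568; 1,856,568 required, 1,856,312 in favor — not approved.
Series C: 3/5 of 2612327 = 1567396.20, rounded up to 1567397; 1,567,397 required, 1,568,131 in favor — approved.

Not approved — the Series B shares did not give the required vote.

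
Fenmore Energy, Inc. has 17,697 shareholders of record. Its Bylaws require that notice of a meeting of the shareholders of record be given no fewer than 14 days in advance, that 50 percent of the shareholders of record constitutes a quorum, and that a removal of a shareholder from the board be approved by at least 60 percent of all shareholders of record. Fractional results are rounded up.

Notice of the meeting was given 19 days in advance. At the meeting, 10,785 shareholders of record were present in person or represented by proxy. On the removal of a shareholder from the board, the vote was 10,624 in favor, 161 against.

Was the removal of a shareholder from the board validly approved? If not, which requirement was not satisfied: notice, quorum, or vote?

Notice: 19 days given; 14 required. Satisfied.
Quorum: 50% of 17,697 = 8,848.50, rounded up to 8,849; 10,785 present. Satisfied.
Vote: requires three-fifths of all shareholders of record (17,697); 3/5 of 17697 = 10618.20, rounded up to 10619, so 10,619 needed; 10,624 in favor. Satisfied.

Valid — all requirements satisfied.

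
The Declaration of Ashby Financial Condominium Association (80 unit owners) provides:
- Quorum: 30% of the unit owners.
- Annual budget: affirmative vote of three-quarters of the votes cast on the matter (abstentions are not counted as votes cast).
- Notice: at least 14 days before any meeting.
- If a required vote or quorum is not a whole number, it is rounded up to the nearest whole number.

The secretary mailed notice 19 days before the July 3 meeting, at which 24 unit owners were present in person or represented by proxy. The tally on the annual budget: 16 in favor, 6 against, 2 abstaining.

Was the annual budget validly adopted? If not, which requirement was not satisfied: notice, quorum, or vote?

Notice: 19 days given; 14 required. Satisfied.
Quorum: 30% of 80 = 24; 24 present. Satisfied.
Vote: requires three-fourths of the votes cast (24 − 2 abstaining = 22); 3/4 of 22 = 16.50, rounded up to 17, so 17 needed; 16 in favor. Not satisfied.

Invalid — vote requirement not satisfied.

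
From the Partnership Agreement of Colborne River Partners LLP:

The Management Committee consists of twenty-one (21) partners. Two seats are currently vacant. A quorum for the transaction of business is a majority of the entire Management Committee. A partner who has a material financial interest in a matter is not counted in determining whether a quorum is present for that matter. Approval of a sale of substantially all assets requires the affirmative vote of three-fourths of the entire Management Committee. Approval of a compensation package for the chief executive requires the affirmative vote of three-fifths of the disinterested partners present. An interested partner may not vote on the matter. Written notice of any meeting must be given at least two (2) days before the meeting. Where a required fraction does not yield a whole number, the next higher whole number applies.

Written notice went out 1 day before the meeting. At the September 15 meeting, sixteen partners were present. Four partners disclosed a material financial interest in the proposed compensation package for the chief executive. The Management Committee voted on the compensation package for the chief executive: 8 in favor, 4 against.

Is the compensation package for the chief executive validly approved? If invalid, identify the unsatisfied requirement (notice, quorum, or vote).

Notice: 1 day given; 2 required (1 < 2). Not satisfied.
Quorum: 16 present, but the 4 interested partners do not count, leaving 12. Quorum is 11. Satisfied.
Vote: the compensation package for the chief executive requires three-fifths of the disinterested partners present (16 − 4 = 12). 3/5 of 12 = 7.20, rounded up to 8, so 8 affirmative votes are needed; 8 voted in favor. Satisfied.

Invalid — notice requirement not satisfied.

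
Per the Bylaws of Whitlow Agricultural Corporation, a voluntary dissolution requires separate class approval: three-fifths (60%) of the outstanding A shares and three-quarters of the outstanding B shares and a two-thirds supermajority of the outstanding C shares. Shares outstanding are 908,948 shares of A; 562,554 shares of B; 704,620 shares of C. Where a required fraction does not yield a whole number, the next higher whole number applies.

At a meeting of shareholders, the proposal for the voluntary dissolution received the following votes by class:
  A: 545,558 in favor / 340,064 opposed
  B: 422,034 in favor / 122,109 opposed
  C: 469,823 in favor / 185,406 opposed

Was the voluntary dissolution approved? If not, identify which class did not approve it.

Approved — every class gave the required vote.

A: 3/5 of 908948 = 545368.80, rounded up to 545369; 545,369 required, 545,558 in favor — approved.
B: 3/4 of 562554 = 421915.50, rounded up to 421916; 421,916 required, 422,034 in favor — approved.
C: 2/3 of 704620 = 469746.67, rounded up to 469747; 469,747 required, 469,823 in favor — approved.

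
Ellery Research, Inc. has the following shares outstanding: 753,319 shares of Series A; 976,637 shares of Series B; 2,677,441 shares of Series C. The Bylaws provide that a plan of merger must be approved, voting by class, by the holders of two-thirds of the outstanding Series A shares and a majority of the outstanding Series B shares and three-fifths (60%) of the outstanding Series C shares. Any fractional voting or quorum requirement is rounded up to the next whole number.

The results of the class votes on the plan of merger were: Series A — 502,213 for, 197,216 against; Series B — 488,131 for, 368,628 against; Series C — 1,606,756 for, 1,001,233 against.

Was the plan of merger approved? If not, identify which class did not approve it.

Series A: 2/3 of 753319 = 502212.67, rounded up to 502213; 502,213 required, 502,213 in favor — approved.
Series B: a majority of 976637 is 488319; 488,319 required, 488,131 in favor — not approved.
Series C: 3/5 of 2677441 = 1606464.60, rounded up to 1606465; 1,606,465 required, 1,606,756 in favor — approved.

Not approved — the Series B shares did not give the required vote.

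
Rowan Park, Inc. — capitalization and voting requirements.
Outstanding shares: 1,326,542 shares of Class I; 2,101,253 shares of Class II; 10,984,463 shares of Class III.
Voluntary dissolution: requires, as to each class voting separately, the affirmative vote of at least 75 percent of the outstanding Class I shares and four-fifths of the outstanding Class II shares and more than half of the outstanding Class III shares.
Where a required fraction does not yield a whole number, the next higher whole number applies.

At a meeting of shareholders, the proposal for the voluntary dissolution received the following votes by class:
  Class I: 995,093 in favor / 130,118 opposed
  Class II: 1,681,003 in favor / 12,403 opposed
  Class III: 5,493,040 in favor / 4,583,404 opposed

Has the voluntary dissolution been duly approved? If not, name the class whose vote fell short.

Approved — every class gave the required vote.

Class I: 3/4 of 1326542 = 994906.50, rounded up to 994907; 994,907 required, 995,093 in favor — approved.
Class II: 4/5 of 2101253 = 1681002.40, rounded up to 1681003; 1,681,003 required, 1,681,003 in favor — approved.
Class III: a majority of 10984463 is 5492232; 5,492,232 required, 5,493,040 in favor — approved.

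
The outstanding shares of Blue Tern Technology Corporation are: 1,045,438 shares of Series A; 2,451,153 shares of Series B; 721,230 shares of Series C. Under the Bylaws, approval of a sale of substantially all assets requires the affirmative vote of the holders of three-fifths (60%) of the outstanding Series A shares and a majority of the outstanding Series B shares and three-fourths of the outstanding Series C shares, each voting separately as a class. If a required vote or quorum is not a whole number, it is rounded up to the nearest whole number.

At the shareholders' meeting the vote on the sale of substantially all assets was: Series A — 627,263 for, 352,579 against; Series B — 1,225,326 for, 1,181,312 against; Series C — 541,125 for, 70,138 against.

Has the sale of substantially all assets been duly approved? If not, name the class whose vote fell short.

Not approved — the Series B shares did not give the required vote.

Series A: 3/5 of 1045438 = 627262.80, rounded up to 627263; 627,263 required, 627,263 in favor — approved.
Series B: a majority of 2451153 is 1225577; 1,225,577 required, 1,225,326 in favor — not approved.
Series C: 3/4 of 721230 = 540922.50, rounded up to 540923; 540,923 required, 541,125 in favor — approved.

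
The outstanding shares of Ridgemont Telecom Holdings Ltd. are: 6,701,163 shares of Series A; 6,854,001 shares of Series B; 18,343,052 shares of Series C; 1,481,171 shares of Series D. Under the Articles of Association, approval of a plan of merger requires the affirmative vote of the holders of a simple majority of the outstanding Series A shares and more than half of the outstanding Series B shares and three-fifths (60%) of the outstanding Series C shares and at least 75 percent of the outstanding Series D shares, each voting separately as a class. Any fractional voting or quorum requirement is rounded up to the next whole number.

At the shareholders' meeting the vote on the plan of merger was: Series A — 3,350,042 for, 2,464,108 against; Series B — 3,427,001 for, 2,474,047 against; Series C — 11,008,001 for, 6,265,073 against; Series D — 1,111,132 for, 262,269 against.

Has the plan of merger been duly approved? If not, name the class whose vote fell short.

Not approved — the Series A shares did not give the required vote.

Series A: a majority of 6701163 is 3350582; 3,350,582 required, 3,350,042 in favor — not approved.
Series B: a majority of 6854001 is 3427001; 3,427,001 required, 3,427,001 in favor — approved.
Series C: 3/5 of 18343052 = 11005831.20, rounded up to 11005832; 11,005,832 required, 11,008,001 in favor — approved.
Series D: 3/4 of 1481171 = 1110878.25, rounded up to 1110879; 1,110,879 required, 1,111,132 in favor — approved.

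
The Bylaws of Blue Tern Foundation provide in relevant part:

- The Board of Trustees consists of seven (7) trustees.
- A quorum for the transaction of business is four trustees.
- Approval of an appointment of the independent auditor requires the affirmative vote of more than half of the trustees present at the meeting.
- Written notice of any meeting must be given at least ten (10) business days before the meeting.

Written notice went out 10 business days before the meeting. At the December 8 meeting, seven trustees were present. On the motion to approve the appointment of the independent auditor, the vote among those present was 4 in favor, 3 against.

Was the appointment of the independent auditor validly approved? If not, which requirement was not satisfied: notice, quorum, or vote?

Valid — all requirements satisfied.

Notice: 10 business days given; 10 required (10 ≥ 10). Satisfied.
Quorum: 7 present; quorum is 4. Satisfied.
Vote: the appointment of the independent auditor requires a majority of the trustees present (7). A majority of 7 is 4, so 4 affirmative votes are needed; 4 voted in favor. Satisfied.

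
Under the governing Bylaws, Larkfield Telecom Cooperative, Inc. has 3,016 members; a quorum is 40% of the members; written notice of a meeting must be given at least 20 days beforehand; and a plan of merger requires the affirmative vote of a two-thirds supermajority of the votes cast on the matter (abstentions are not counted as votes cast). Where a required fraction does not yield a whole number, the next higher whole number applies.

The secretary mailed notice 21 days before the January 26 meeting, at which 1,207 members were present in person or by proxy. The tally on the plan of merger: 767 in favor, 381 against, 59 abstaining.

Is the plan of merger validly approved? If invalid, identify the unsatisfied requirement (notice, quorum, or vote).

Notice: 21 days given; 20 required. Satisfied.
Quorum: 40% of 3,016 = 1,206.40, rounded up to 1,207; 1,207 present. Satisfied.
Vote: requires two-thirds of the votes cast (1,207 − 59 abstaining = 1,148); 2/3 of 1148 = 765.33, rounded up to 766, so 766 needed; 767 in favor. Satisfied.

Valid — all requirements satisfied.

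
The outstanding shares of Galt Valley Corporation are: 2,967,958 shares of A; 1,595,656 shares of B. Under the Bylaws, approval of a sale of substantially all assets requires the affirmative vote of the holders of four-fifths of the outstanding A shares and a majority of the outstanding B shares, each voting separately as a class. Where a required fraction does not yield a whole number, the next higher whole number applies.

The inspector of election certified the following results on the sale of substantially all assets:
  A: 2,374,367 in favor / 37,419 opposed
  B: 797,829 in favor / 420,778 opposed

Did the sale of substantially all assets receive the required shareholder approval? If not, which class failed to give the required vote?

A: 4/5 of 2967958 = 2374366.40, rounded up to 2374367; 2,374,367 required, 2,374,367 in favor — approved.
B: a majority of 1595656 is 797829; 797,829 required, 797,829 in favor — approved.

Approved — every class gave the required vote.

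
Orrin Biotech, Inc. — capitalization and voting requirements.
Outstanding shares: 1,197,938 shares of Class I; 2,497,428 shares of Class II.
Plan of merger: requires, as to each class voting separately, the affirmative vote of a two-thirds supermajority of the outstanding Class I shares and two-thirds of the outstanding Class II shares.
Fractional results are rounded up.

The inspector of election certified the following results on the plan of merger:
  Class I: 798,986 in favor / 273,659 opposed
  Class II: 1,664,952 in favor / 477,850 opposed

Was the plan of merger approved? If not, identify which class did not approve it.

Approved — every class gave the required vote.

Class I: 2/3 of 1197938 = 798625.33, rounded up to 798626; 798,626 required, 798,986 in favor — approved.
Class II: 2/3 of 2497428 = 1664952; 1,664,952 required, 1,664,952 in favor — approved.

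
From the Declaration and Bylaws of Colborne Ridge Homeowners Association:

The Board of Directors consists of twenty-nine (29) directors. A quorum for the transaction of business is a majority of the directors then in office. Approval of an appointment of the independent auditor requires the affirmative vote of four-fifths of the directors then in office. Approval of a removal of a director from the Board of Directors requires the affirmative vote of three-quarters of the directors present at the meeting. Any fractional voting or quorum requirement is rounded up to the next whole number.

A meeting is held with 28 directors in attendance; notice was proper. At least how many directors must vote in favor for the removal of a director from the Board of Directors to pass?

The removal of a director from the Board of Directors requires three-fourths of the directors present (28).
3/4 of 28 = 21.

21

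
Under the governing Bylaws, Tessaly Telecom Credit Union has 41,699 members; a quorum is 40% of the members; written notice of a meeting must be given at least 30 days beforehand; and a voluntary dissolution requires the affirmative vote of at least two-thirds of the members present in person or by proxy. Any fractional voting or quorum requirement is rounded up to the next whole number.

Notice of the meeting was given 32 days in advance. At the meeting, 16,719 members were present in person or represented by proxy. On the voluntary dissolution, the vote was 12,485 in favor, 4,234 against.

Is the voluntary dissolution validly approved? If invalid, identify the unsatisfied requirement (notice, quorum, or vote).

Valid — all requirements satisfied.

Notice: 32 days given; 30 required. Satisfied.
Quorum: 40% of 41,699 = 16,679.60, rounded up to 16,680; 16,719 present. Satisfied.
Vote: requires two-thirds of those present (16,719); 2/3 of 16719 = 11146, so 11,146 needed; 12,485 in favor. Satisfied.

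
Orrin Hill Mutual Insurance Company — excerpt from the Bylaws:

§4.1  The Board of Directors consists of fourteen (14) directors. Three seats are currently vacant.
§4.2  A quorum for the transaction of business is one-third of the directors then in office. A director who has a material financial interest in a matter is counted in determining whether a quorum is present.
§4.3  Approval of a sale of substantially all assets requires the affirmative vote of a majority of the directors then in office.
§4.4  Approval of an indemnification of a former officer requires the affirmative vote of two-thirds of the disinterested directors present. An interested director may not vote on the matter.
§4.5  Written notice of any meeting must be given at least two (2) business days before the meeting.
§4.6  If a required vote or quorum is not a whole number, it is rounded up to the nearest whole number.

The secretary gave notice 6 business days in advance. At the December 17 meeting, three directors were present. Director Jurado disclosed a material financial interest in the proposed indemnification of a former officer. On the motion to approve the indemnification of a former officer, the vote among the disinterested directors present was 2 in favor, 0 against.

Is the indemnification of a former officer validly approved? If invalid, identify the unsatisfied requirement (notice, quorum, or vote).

Invalid — quorum requirement not satisfied.

Notice: 6 business days given; 2 required (6 ≥ 2). Satisfied.
Quorum: 3 present (interested directors count toward quorum); quorum is 4. Not satisfied.
Vote: the indemnification of a former officer requires two-thirds of the disinterested directors present (3 − 1 = 2). 2/3 of 2 = 1.33, rounded up to 2, so 2 affirmative votes are needed; 2 voted in favor. Satisfied. (Moot — without a quorum no business can be validly transacted.)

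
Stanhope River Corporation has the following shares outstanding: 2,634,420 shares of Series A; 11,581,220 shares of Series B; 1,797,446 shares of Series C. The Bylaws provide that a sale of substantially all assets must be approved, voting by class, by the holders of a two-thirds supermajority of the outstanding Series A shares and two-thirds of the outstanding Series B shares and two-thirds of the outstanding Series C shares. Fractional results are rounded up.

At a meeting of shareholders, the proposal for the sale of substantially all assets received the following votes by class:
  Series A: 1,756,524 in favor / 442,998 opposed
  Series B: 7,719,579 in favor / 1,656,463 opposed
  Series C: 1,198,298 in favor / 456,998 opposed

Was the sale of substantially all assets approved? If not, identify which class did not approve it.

Series A: 2/3 of 2634420 = 1756280; 1,756,280 required, 1,756,524 in favor — approved.
Series B: 2/3 of 11581220 = 7720813.33, rounded up to 7720814; 7,720,814 required, 7,719,579 in favor — not approved.
Series C: 2/3 of 1797446 = 1198297.33, rounded up to 1198298; 1,198,298 required, 1,198,298 in favor — approved.

Not approved — the Series B shares did not give the required vote.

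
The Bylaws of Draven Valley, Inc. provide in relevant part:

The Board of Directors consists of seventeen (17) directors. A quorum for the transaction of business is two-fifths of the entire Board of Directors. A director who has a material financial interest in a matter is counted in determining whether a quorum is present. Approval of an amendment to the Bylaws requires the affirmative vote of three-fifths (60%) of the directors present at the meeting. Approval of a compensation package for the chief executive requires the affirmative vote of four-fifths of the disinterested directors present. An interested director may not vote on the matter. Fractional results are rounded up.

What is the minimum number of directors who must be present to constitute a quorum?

7

2/5 of 17 = 6.80, rounded up to 7.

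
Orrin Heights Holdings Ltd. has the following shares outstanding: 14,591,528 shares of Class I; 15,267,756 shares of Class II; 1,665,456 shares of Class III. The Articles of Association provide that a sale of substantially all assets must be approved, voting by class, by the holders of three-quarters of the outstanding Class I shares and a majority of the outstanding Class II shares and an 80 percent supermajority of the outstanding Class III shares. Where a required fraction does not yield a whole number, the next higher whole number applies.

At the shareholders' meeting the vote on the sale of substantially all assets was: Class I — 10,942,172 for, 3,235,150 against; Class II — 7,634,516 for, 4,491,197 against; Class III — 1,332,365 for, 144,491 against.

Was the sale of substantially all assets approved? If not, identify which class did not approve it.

Class I: 3/4 of 14591528 = 10943646; 10,943,646 required, 10,942,172 in favor — not approved.
Class II: a majority of 15267756 is 7633879; 7,633,879 required, 7,634,516 in favor — approved.
Class III: 4/5 of 1665456 = 1332364.80, rounded up to 1332365; 1,332,365 required, 1,332,365 in favor — approved.

Not approved — the Class I shares did not give the required vote.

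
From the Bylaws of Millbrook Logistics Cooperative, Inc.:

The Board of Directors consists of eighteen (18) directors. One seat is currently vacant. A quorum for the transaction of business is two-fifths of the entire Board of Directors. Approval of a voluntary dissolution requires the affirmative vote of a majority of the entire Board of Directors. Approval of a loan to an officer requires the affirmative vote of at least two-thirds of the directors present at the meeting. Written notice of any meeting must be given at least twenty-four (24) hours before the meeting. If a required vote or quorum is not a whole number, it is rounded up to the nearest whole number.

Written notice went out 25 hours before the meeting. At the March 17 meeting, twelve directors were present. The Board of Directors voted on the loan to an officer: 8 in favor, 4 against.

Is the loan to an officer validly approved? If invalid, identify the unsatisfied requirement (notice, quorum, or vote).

Notice: 25 hours given; 24 required (25 ≥ 24). Satisfied.
Quorum: 12 present; quorum is 8. Satisfied.
Vote: the loan to an officer requires two-thirds of the directors present (12). 2/3 of 12 = 8, so 8 affirmative votes are needed; 8 voted in favor. Satisfied.

Valid — all requirements satisfied.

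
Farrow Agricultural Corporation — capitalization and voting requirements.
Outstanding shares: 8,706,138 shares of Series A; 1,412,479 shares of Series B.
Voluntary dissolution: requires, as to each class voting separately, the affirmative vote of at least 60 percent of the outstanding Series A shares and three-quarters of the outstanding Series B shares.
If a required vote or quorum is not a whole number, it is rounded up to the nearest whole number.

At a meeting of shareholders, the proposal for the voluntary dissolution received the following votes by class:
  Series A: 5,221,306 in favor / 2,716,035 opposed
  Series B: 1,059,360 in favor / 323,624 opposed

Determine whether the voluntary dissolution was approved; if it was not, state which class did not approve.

Not approved — the Series A shares did not give the required vote.

Series A: 3/5 of 8706138 = 5223682.80, rounded up to 5223683; 5,223,683 required, 5,221,306 in favor — not approved.
Series B: 3/4 of 1412479 = 1059359.25, rounded up to 1059360; 1,059,360 required, 1,059,360 in favor — approved.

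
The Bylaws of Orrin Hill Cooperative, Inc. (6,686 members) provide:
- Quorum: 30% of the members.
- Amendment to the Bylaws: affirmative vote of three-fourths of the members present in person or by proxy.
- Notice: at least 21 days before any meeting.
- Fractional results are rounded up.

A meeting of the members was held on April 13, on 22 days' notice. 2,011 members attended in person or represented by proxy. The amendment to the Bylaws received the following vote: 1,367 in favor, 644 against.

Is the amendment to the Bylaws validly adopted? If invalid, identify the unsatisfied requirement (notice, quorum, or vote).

Invalid — vote requirement not satisfied.

Notice: 22 days given; 21 required. Satisfied.
Quorum: 30% of 6,686 = 2,005.80, rounded up to 2,006; 2,011 present. Satisfied.
Vote: requires three-fourths of those present (2,011); 3/4 of 2011 = 1508.25, rounded up to 1509, so 1,509 needed; 1,367 in favor. Not satisfied.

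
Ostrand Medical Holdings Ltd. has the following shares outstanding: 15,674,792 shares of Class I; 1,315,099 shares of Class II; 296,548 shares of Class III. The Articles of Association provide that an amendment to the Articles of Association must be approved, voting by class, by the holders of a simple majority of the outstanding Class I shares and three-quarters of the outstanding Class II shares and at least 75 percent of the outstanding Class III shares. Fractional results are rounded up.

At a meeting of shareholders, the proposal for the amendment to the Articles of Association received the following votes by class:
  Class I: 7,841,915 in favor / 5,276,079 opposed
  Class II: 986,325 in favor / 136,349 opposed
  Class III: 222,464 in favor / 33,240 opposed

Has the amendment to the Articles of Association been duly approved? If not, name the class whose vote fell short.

Approved — every class gave the required vote.

Class I: a majority of 15674792 is 7837397; 7,837,397 required, 7,841,915 in favor — approved.
Class II: 3/4 of 1315099 = 986324.25, rounded up to 986325; 986,325 required, 986,325 in favor — approved.
Class III: 3/4 of 296548 = 222411; 222,411 required, 222,464 in favor — approved.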